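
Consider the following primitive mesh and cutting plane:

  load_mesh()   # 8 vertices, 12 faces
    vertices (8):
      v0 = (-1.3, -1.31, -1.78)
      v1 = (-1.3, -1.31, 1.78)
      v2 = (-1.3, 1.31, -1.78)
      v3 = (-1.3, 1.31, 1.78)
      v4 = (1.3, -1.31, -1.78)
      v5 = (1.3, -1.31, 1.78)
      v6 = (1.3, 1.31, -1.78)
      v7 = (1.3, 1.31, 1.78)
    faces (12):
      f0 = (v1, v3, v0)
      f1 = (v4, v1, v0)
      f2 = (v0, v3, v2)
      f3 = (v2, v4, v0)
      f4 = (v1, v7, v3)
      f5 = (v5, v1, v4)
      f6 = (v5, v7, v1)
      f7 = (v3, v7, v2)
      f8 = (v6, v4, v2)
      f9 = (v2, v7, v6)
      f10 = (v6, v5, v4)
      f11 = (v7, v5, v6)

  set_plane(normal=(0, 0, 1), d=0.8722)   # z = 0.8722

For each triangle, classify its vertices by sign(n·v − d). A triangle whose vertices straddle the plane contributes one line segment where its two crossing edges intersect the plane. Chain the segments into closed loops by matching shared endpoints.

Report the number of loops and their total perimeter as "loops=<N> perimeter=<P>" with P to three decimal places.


loops=1 perimeter=10.440

Straddling triangles (8 of 12):
  (v1,v3,v0) [++-] → (-1.3, 0.6419, 0.8722)–(-1.3, -1.31, 0.8722)  len=1.9519
  (v4,v1,v0) [-+-] → (-0.637, -1.31, 0.8722)–(-1.3, -1.31, 0.8722)  len=0.6630
  (v0,v3,v2) [-+-] → (-1.3, 0.6419, 0.8722)–(-1.3, 1.31, 0.8722)  len=0.6681
  (v5,v1,v4) [++-] → (-0.637, -1.31, 0.8722)–(1.3, -1.31, 0.8722)  len=1.9370
  (v3,v7,v2) [++-] → (0.637, 1.31, 0.8722)–(-1.3, 1.31, 0.8722)  len=1.9370
  (v2,v7,v6) [-+-] → (0.637, 1.31, 0.8722)–(1.3, 1.31, 0.8722)  len=0.6630
  (v6,v5,v4) [-+-] → (1.3, -0.6419, 0.8722)–(1.3, -1.31, 0.8722)  len=0.6681
  (v7,v5,v6) [++-] → (1.3, -0.6419, 0.8722)–(1.3, 1.31, 0.8722)  len=1.9519

Chained into 1 loop(s):
  loop 1: 8 segments, perimeter = 10.4400
Total perimeter = 10.440


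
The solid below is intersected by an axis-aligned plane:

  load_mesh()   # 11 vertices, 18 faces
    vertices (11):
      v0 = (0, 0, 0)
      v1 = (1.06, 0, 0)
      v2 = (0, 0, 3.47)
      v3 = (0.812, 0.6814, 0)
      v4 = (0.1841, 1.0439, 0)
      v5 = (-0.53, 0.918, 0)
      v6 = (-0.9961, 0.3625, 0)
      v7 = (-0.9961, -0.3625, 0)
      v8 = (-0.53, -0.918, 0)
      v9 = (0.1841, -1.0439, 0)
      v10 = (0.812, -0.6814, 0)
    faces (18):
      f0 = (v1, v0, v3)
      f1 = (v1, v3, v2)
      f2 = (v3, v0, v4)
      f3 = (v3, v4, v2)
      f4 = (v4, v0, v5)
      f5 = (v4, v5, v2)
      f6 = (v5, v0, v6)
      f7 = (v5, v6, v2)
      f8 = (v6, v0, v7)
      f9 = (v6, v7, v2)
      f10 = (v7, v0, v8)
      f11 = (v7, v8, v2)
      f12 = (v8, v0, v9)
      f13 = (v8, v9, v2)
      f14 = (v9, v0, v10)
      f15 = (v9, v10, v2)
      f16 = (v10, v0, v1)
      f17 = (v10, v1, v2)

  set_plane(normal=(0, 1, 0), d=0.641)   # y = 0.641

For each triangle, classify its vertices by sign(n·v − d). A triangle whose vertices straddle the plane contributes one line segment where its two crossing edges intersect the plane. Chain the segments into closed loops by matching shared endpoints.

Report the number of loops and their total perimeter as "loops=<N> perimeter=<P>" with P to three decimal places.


loops=1 perimeter=4.794

Straddling triangles (8 of 18):
  (v1,v0,v3) [--+] → (0.763857, 0.641, 0)–(0.826704, 0.641, 0)  len=0.0628
  (v1,v3,v2) [-+-] → (0.826704, 0.641, 0)–(0.763857, 0.641, 0.205735)  len=0.2151
  (v3,v0,v4) [+-+] → (0.763857, 0.641, 0)–(0.113045, 0.641, 0)  len=0.6508
  (v3,v4,v2) [++-] → (0.113045, 0.641, 1.33927)–(0.763857, 0.641, 0.205735)  len=1.3071
  (v4,v0,v5) [+-+] → (0.113045, 0.641, 0)–(-0.370076, 0.641, 0)  len=0.4831
  (v4,v5,v2) [++-] → (-0.370076, 0.641, 1.04705)–(0.113045, 0.641, 1.33927)  len=0.5646
  (v5,v0,v6) [+--] → (-0.370076, 0.641, 0)–(-0.762421, 0.641, 0)  len=0.3923
  (v5,v6,v2) [+--] → (-0.762421, 0.641, 0)–(-0.370076, 0.641, 1.04705)  len=1.1181

Chained into 1 loop(s):
  loop 1: 8 segments, perimeter = 4.7941
Total perimeter = 4.794


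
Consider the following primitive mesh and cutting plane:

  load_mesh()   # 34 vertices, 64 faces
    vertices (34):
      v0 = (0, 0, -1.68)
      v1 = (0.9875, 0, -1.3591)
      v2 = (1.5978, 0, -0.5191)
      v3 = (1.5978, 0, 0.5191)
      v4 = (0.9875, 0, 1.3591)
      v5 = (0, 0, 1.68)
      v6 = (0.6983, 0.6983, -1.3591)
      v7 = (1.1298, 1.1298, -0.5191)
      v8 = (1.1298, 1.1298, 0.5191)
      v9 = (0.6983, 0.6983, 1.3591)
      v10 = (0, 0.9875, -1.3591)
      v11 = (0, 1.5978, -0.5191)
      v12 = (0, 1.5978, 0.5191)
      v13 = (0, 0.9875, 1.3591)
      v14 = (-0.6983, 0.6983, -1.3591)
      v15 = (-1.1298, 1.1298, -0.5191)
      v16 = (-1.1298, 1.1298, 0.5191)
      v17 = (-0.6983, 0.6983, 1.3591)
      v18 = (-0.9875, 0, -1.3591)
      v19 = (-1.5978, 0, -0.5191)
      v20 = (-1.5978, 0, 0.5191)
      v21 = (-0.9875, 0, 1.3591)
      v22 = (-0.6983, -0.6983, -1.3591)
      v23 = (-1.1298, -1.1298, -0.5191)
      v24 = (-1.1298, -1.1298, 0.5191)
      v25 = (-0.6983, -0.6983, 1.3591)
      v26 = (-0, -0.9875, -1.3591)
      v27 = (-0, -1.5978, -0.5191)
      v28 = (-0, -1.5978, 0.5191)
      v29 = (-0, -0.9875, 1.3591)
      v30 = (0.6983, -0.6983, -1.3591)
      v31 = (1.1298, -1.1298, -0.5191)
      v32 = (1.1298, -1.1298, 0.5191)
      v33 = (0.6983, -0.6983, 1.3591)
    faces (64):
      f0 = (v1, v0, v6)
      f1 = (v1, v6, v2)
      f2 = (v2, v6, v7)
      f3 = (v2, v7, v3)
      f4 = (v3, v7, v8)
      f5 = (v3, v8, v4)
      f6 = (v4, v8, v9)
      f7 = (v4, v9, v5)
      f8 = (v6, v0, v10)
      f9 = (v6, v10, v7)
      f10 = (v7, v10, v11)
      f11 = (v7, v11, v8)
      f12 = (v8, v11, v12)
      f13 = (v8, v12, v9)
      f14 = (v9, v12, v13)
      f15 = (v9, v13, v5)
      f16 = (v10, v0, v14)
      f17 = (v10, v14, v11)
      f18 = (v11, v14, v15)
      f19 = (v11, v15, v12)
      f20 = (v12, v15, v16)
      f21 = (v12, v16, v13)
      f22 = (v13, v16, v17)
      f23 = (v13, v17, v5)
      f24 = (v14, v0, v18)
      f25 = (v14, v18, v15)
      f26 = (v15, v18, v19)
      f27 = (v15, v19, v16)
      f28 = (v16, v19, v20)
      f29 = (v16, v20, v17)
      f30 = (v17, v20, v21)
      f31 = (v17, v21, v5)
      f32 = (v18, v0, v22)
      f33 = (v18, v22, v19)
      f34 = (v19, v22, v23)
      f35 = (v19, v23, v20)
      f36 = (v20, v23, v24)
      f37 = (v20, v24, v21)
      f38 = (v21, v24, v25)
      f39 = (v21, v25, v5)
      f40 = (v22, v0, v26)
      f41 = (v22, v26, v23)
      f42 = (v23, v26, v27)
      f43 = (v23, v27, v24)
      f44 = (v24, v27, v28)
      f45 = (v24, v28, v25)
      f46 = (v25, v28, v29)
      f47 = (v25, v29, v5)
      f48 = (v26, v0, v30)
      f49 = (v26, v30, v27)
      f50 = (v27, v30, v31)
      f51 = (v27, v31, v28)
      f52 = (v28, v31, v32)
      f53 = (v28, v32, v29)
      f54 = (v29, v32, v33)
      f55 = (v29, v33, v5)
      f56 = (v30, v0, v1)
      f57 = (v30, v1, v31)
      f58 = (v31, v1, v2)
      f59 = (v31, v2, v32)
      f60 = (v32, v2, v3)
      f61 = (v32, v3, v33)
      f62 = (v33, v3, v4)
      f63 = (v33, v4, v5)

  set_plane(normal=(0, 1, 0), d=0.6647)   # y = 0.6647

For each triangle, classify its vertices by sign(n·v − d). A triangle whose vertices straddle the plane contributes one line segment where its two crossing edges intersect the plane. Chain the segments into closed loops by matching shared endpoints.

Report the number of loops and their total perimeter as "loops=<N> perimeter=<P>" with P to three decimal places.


Straddling triangles (20 of 64):
  (v1,v0,v6) [--+] → (0.6647, 0.6647, -1.37454)–(0.712215, 0.6647, -1.3591)  len=0.0500
  (v1,v6,v2) [-+-] → (0.712215, 0.6647, -1.3591)–(0.741581, 0.6647, -1.31868)  len=0.0500
  (v2,v6,v7) [-++] → (0.741581, 0.6647, -1.31868)–(1.32246, 0.6647, -0.5191)  len=0.9883
  (v2,v7,v3) [-+-] → (1.32246, 0.6647, -0.5191)–(1.32246, 0.6647, -0.0917086)  len=0.4274
  (v3,v7,v8) [-++] → (1.32246, 0.6647, -0.0917086)–(1.32246, 0.6647, 0.5191)  len=0.6108
  (v3,v8,v4) [-+-] → (1.32246, 0.6647, 0.5191)–(1.07122, 0.6647, 0.864899)  len=0.4274
  (v4,v8,v9) [-++] → (1.07122, 0.6647, 0.864899)–(0.712215, 0.6647, 1.3591)  len=0.6108
  (v4,v9,v5) [-+-] → (0.712215, 0.6647, 1.3591)–(0.6647, 0.6647, 1.37454)  len=0.0500
  (v6,v0,v10) [+-+] → (0.6647, 0.6647, -1.37454)–(0, 0.6647, -1.464)  len=0.6707
  (v9,v13,v5) [++-] → (0, 0.6647, 1.464)–(0.6647, 0.6647, 1.37454)  len=0.6707
  (v10,v0,v14) [+-+] → (0, 0.6647, -1.464)–(-0.6647, 0.6647, -1.37454)  len=0.6707
  (v13,v17,v5) [++-] → (-0.6647, 0.6647, 1.37454)–(0, 0.6647, 1.464)  len=0.6707
  (v14,v0,v18) [+--] → (-0.6647, 0.6647, -1.37454)–(-0.712215, 0.6647, -1.3591)  len=0.0500
  (v14,v18,v15) [+-+] → (-0.712215, 0.6647, -1.3591)–(-1.07122, 0.6647, -0.864899)  len=0.6108
  (v15,v18,v19) [+--] → (-1.07122, 0.6647, -0.864899)–(-1.32246, 0.6647, -0.5191)  len=0.4274
  (v15,v19,v16) [+-+] → (-1.32246, 0.6647, -0.5191)–(-1.32246, 0.6647, 0.0917086)  len=0.6108
  (v16,v19,v20) [+--] → (-1.32246, 0.6647, 0.0917086)–(-1.32246, 0.6647, 0.5191)  len=0.4274
  (v16,v20,v17) [+-+] → (-1.32246, 0.6647, 0.5191)–(-0.741581, 0.6647, 1.31868)  len=0.9883
  (v17,v20,v21) [+--] → (-0.741581, 0.6647, 1.31868)–(-0.712215, 0.6647, 1.3591)  len=0.0500
  (v17,v21,v5) [+--] → (-0.712215, 0.6647, 1.3591)–(-0.6647, 0.6647, 1.37454)  len=0.0500

Chained into 1 loop(s):
  loop 1: 20 segments, perimeter = 9.1121
Total perimeter = 9.112

loops=1 perimeter=9.112


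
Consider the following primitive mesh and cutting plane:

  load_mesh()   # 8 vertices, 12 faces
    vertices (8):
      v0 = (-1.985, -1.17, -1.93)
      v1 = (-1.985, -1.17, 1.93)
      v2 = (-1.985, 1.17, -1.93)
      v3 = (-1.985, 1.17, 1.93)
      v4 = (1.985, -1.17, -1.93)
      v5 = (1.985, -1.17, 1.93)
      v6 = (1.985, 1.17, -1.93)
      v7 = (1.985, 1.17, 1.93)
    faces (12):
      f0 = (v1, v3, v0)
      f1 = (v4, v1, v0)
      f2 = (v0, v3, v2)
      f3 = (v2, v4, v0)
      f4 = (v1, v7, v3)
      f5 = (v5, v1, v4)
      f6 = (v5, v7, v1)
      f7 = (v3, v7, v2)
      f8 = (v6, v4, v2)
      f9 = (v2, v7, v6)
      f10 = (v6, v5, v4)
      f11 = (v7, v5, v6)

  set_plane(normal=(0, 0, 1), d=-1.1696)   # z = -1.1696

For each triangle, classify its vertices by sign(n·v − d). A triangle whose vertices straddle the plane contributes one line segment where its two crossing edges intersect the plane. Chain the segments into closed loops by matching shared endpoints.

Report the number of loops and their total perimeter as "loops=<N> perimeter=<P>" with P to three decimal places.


loops=1 perimeter=12.620

Straddling triangles (8 of 12):
  (v1,v3,v0) [++-] → (-1.985, -0.709032, -1.1696)–(-1.985, -1.17, -1.1696)  len=0.4610
  (v4,v1,v0) [-+-] → (1.20293, -1.17, -1.1696)–(-1.985, -1.17, -1.1696)  len=3.1879
  (v0,v3,v2) [-+-] → (-1.985, -0.709032, -1.1696)–(-1.985, 1.17, -1.1696)  len=1.8790
  (v5,v1,v4) [++-] → (1.20293, -1.17, -1.1696)–(1.985, -1.17, -1.1696)  len=0.7821
  (v3,v7,v2) [++-] → (-1.20293, 1.17, -1.1696)–(-1.985, 1.17, -1.1696)  len=0.7821
  (v2,v7,v6) [-+-] → (-1.20293, 1.17, -1.1696)–(1.985, 1.17, -1.1696)  len=3.1879
  (v6,v5,v4) [-+-] → (1.985, 0.709032, -1.1696)–(1.985, -1.17, -1.1696)  len=1.8790
  (v7,v5,v6) [++-] → (1.985, 0.709032, -1.1696)–(1.985, 1.17, -1.1696)  len=0.4610

Chained into 1 loop(s):
  loop 1: 8 segments, perimeter = 12.6200
Total perimeter = 12.620


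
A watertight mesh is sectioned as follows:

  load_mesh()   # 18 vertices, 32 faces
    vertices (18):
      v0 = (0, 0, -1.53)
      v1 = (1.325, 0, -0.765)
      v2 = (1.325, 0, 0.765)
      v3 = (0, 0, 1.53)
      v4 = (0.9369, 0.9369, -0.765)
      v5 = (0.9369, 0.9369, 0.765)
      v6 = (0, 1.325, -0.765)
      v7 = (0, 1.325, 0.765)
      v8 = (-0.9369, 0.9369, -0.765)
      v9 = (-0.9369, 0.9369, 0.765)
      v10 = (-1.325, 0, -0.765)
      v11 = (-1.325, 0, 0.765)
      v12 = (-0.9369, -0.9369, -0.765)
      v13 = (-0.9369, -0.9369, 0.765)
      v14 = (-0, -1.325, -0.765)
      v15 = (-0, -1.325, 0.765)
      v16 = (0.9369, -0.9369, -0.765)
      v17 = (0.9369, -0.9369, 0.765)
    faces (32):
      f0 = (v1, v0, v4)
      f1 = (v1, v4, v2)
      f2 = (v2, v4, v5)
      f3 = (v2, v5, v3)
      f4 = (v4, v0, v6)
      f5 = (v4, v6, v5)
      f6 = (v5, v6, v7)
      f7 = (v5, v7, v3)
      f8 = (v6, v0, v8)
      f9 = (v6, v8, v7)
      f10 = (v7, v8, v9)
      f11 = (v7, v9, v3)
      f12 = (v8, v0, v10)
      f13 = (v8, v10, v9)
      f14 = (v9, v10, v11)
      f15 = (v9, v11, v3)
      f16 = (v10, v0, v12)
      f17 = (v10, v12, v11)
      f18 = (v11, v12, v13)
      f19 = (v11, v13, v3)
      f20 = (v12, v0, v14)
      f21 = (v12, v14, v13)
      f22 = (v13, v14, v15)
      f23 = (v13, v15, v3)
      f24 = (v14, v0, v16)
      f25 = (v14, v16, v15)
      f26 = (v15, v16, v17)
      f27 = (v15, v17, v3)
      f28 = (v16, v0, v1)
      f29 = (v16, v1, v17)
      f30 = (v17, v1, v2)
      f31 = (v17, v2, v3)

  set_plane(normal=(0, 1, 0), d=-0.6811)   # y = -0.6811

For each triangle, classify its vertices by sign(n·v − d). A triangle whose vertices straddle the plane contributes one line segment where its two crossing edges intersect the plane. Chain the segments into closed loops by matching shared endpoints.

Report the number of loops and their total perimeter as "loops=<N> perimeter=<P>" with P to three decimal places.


Straddling triangles (12 of 32):
  (v10,v0,v12) [++-] → (-0.6811, -0.6811, -0.973866)–(-1.04286, -0.6811, -0.765)  len=0.4177
  (v10,v12,v11) [+-+] → (-1.04286, -0.6811, -0.765)–(-1.04286, -0.6811, -0.347267)  len=0.4177
  (v11,v12,v13) [+--] → (-1.04286, -0.6811, -0.347267)–(-1.04286, -0.6811, 0.765)  len=1.1123
  (v11,v13,v3) [+-+] → (-1.04286, -0.6811, 0.765)–(-0.6811, -0.6811, 0.973866)  len=0.4177
  (v12,v0,v14) [-+-] → (-0.6811, -0.6811, -0.973866)–(0, -0.6811, -1.13676)  len=0.7003
  (v13,v15,v3) [--+] → (0, -0.6811, 1.13676)–(-0.6811, -0.6811, 0.973866)  len=0.7003
  (v14,v0,v16) [-+-] → (0, -0.6811, -1.13676)–(0.6811, -0.6811, -0.973866)  len=0.7003
  (v15,v17,v3) [--+] → (0.6811, -0.6811, 0.973866)–(0, -0.6811, 1.13676)  len=0.7003
  (v16,v0,v1) [-++] → (0.6811, -0.6811, -0.973866)–(1.04286, -0.6811, -0.765)  len=0.4177
  (v16,v1,v17) [-+-] → (1.04286, -0.6811, -0.765)–(1.04286, -0.6811, 0.347267)  len=1.1123
  (v17,v1,v2) [-++] → (1.04286, -0.6811, 0.347267)–(1.04286, -0.6811, 0.765)  len=0.4177
  (v17,v2,v3) [-++] → (1.04286, -0.6811, 0.765)–(0.6811, -0.6811, 0.973866)  len=0.4177

Chained into 1 loop(s):
  loop 1: 12 segments, perimeter = 7.5321
Total perimeter = 7.532

loops=1 perimeter=7.532


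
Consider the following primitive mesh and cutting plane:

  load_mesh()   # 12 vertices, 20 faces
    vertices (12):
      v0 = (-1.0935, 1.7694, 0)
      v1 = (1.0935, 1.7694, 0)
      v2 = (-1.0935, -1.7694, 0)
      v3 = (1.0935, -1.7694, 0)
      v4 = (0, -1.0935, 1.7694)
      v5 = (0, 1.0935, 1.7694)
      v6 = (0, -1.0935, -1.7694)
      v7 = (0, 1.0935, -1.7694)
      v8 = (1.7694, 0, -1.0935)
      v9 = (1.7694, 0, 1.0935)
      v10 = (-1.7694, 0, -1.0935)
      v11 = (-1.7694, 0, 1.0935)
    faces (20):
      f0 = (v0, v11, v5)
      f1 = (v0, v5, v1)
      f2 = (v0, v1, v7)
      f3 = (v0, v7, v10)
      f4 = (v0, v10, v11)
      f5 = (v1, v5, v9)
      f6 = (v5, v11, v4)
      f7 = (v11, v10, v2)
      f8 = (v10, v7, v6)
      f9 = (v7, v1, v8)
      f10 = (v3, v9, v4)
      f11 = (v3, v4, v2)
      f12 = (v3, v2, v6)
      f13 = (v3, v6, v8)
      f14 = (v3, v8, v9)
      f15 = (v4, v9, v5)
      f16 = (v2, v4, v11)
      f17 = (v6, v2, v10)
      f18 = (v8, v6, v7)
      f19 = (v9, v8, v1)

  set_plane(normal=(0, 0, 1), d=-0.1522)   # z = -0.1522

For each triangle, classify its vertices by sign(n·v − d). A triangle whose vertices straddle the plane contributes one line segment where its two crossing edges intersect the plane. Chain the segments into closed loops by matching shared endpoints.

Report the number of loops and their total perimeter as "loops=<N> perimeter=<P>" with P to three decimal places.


Straddling triangles (10 of 20):
  (v0,v1,v7) [++-] → (0.999439, 1.71126, -0.1522)–(-0.999439, 1.71126, -0.1522)  len=1.9989
  (v0,v7,v10) [+--] → (-0.999439, 1.71126, -0.1522)–(-1.18758, 1.52312, -0.1522)  len=0.2661
  (v0,v10,v11) [+-+] → (-1.18758, 1.52312, -0.1522)–(-1.7694, 0, -0.1522)  len=1.6305
  (v11,v10,v2) [+-+] → (-1.7694, 0, -0.1522)–(-1.18758, -1.52312, -0.1522)  len=1.6305
  (v7,v1,v8) [-+-] → (0.999439, 1.71126, -0.1522)–(1.18758, 1.52312, -0.1522)  len=0.2661
  (v3,v2,v6) [++-] → (-0.999439, -1.71126, -0.1522)–(0.999439, -1.71126, -0.1522)  len=1.9989
  (v3,v6,v8) [+--] → (0.999439, -1.71126, -0.1522)–(1.18758, -1.52312, -0.1522)  len=0.2661
  (v3,v8,v9) [+-+] → (1.18758, -1.52312, -0.1522)–(1.7694, 0, -0.1522)  len=1.6305
  (v6,v2,v10) [-+-] → (-0.999439, -1.71126, -0.1522)–(-1.18758, -1.52312, -0.1522)  len=0.2661
  (v9,v8,v1) [+-+] → (1.7694, 0, -0.1522)–(1.18758, 1.52312, -0.1522)  len=1.6305

Chained into 1 loop(s):
  loop 1: 10 segments, perimeter = 11.5839
Total perimeter = 11.584

loops=1 perimeter=11.584


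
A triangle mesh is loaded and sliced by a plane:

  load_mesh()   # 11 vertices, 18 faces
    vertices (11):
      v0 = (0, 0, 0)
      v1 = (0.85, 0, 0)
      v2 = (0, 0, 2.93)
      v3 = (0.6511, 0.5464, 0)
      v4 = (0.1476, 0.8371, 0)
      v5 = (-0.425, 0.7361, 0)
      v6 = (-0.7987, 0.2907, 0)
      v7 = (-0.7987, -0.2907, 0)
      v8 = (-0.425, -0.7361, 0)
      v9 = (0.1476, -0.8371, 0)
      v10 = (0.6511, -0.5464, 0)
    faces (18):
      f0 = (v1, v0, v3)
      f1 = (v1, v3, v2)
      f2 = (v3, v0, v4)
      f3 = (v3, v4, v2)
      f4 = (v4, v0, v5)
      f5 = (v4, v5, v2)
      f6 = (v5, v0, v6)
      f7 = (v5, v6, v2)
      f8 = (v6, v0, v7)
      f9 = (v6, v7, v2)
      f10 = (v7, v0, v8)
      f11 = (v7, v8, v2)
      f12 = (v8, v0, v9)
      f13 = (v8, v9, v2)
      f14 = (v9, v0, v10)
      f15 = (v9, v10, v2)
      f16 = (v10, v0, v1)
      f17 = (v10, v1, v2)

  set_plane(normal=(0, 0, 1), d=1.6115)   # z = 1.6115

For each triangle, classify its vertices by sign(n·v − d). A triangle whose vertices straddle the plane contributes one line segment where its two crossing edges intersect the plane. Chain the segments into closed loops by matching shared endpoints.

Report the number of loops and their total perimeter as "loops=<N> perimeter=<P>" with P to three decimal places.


loops=1 perimeter=2.355

Straddling triangles (9 of 18):
  (v1,v3,v2) [--+] → (0.292995, 0.24588, 1.6115)–(0.3825, 0, 1.6115)  len=0.2617
  (v3,v4,v2) [--+] → (0.06642, 0.376695, 1.6115)–(0.292995, 0.24588, 1.6115)  len=0.2616
  (v4,v5,v2) [--+] → (-0.19125, 0.331245, 1.6115)–(0.06642, 0.376695, 1.6115)  len=0.2616
  (v5,v6,v2) [--+] → (-0.359415, 0.130815, 1.6115)–(-0.19125, 0.331245, 1.6115)  len=0.2616
  (v6,v7,v2) [--+] → (-0.359415, -0.130815, 1.6115)–(-0.359415, 0.130815, 1.6115)  len=0.2616
  (v7,v8,v2) [--+] → (-0.19125, -0.331245, 1.6115)–(-0.359415, -0.130815, 1.6115)  len=0.2616
  (v8,v9,v2) [--+] → (0.06642, -0.376695, 1.6115)–(-0.19125, -0.331245, 1.6115)  len=0.2616
  (v9,v10,v2) [--+] → (0.292995, -0.24588, 1.6115)–(0.06642, -0.376695, 1.6115)  len=0.2616
  (v10,v1,v2) [--+] → (0.3825, 0, 1.6115)–(0.292995, -0.24588, 1.6115)  len=0.2617

Chained into 1 loop(s):
  loop 1: 9 segments, perimeter = 2.3548
Total perimeter = 2.355


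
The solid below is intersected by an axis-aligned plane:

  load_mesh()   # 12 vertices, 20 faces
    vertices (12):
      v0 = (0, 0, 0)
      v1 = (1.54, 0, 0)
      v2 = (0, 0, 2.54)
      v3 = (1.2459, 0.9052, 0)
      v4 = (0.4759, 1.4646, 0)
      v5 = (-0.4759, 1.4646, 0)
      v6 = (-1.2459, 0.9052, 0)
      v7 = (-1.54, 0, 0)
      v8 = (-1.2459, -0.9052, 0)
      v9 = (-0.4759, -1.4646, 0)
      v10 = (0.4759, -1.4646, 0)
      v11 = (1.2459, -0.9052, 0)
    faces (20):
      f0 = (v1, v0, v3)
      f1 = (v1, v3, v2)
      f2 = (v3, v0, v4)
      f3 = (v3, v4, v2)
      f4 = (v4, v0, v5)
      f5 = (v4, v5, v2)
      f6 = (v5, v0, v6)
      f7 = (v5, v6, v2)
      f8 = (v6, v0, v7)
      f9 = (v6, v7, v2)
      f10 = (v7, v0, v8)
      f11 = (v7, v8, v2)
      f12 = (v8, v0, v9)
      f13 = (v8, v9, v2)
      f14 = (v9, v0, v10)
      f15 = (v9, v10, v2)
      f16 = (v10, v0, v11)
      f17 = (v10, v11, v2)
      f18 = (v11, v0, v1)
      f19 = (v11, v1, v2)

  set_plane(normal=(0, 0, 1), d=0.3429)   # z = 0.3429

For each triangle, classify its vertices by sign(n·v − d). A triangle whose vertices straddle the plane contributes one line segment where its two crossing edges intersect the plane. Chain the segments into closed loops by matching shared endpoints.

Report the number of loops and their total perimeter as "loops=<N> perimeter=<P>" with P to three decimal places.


loops=1 perimeter=8.233

Straddling triangles (10 of 20):
  (v1,v3,v2) [--+] → (1.0777, 0.782998, 0.3429)–(1.3321, 0, 0.3429)  len=0.8233
  (v3,v4,v2) [--+] → (0.411654, 1.26688, 0.3429)–(1.0777, 0.782998, 0.3429)  len=0.8233
  (v4,v5,v2) [--+] → (-0.411654, 1.26688, 0.3429)–(0.411653, 1.26688, 0.3429)  len=0.8233
  (v5,v6,v2) [--+] → (-1.0777, 0.782998, 0.3429)–(-0.411653, 1.26688, 0.3429)  len=0.8233
  (v6,v7,v2) [--+] → (-1.3321, 0, 0.3429)–(-1.0777, 0.782998, 0.3429)  len=0.8233
  (v7,v8,v2) [--+] → (-1.0777, -0.782998, 0.3429)–(-1.3321, 0, 0.3429)  len=0.8233
  (v8,v9,v2) [--+] → (-0.411654, -1.26688, 0.3429)–(-1.0777, -0.782998, 0.3429)  len=0.8233
  (v9,v10,v2) [--+] → (0.411654, -1.26688, 0.3429)–(-0.411653, -1.26688, 0.3429)  len=0.8233
  (v10,v11,v2) [--+] → (1.0777, -0.782998, 0.3429)–(0.411653, -1.26688, 0.3429)  len=0.8233
  (v11,v1,v2) [--+] → (1.3321, 0, 0.3429)–(1.0777, -0.782998, 0.3429)  len=0.8233

Chained into 1 loop(s):
  loop 1: 10 segments, perimeter = 8.2328
Total perimeter = 8.233


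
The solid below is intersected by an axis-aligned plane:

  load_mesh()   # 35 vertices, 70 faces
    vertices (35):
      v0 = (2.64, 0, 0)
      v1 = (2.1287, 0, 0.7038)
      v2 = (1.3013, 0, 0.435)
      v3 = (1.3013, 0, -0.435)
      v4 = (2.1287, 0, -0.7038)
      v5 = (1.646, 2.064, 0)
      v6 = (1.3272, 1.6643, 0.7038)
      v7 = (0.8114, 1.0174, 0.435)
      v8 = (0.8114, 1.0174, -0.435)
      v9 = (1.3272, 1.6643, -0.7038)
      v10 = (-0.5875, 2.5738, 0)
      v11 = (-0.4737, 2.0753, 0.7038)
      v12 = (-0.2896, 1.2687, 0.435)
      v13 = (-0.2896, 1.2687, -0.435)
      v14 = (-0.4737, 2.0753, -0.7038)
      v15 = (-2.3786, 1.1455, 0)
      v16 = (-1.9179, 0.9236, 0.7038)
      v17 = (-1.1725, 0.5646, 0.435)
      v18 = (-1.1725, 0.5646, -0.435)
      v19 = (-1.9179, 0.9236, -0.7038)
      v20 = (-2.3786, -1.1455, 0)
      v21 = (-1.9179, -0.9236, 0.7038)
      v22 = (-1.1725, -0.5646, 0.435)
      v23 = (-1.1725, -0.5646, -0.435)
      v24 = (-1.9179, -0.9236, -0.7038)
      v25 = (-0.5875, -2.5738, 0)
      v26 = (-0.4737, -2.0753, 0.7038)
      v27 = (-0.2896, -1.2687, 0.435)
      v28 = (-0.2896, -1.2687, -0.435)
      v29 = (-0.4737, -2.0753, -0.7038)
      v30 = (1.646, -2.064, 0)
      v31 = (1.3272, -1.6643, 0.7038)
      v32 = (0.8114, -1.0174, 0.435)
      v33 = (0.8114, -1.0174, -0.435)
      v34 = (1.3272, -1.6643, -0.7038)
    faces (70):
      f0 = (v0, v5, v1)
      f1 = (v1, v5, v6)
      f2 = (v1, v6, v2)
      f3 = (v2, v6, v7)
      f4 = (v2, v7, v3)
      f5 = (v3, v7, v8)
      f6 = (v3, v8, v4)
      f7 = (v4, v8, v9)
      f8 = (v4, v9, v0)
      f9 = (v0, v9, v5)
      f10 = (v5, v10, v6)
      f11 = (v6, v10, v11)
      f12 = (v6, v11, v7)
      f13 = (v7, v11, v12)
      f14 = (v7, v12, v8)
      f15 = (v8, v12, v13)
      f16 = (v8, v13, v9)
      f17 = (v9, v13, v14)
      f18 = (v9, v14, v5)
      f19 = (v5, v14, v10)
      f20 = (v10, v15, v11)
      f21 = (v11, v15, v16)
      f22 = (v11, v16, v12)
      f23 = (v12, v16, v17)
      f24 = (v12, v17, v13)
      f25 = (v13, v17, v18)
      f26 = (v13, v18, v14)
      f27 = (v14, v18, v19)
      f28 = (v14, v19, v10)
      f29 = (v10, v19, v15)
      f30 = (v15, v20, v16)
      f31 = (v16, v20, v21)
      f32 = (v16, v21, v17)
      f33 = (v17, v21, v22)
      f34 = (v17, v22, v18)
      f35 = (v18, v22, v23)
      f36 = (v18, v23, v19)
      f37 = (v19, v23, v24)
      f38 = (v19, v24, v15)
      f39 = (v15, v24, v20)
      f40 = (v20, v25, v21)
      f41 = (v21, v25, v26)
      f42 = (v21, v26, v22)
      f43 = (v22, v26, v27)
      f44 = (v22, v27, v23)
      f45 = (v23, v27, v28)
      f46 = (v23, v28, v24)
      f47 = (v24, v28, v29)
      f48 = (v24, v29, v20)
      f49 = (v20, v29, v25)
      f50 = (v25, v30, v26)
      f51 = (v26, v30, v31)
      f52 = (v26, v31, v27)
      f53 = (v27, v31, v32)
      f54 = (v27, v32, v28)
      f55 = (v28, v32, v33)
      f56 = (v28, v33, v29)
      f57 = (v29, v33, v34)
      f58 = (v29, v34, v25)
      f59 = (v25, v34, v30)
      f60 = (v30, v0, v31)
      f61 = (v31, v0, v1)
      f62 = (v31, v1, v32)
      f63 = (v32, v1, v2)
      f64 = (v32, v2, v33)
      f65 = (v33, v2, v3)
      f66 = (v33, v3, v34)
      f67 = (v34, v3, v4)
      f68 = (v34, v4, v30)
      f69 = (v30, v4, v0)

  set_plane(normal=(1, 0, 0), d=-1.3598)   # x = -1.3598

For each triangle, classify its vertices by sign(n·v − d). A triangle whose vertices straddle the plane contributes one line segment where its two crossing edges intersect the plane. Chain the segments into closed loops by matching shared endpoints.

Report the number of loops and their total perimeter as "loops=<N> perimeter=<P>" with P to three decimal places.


Straddling triangles (18 of 70):
  (v10,v15,v11) [+-+] → (-1.3598, 1.95793, 0)–(-1.3598, 1.64279, 0.376414)  len=0.4909
  (v11,v15,v16) [+--] → (-1.3598, 1.64279, 0.376414)–(-1.3598, 1.36867, 0.7038)  len=0.4270
  (v11,v16,v12) [+-+] → (-1.3598, 1.36867, 0.7038)–(-1.3598, 1.04188, 0.611669)  len=0.3395
  (v12,v16,v17) [+-+] → (-1.3598, 1.04188, 0.611669)–(-1.3598, 0.654808, 0.502543)  len=0.4022
  (v14,v18,v19) [++-] → (-1.3598, 0.654808, -0.502543)–(-1.3598, 1.36867, -0.7038)  len=0.7417
  (v14,v19,v10) [+-+] → (-1.3598, 1.36867, -0.7038)–(-1.3598, 1.61586, -0.408557)  len=0.3851
  (v10,v19,v15) [+--] → (-1.3598, 1.61586, -0.408557)–(-1.3598, 1.95793, 0)  len=0.5329
  (v16,v21,v17) [--+] → (-1.3598, 0.190653, 0.502543)–(-1.3598, 0.654808, 0.502543)  len=0.4642
  (v17,v21,v22) [+-+] → (-1.3598, 0.190653, 0.502543)–(-1.3598, -0.654808, 0.502543)  len=0.8455
  (v18,v23,v19) [++-] → (-1.3598, -0.190653, -0.502543)–(-1.3598, 0.654808, -0.502543)  len=0.8455
  (v19,v23,v24) [-+-] → (-1.3598, -0.190653, -0.502543)–(-1.3598, -0.654808, -0.502543)  len=0.4642
  (v20,v25,v21) [-+-] → (-1.3598, -1.95793, 0)–(-1.3598, -1.61586, 0.408557)  len=0.5329
  (v21,v25,v26) [-++] → (-1.3598, -1.61586, 0.408557)–(-1.3598, -1.36867, 0.7038)  len=0.3851
  (v21,v26,v22) [-++] → (-1.3598, -1.36867, 0.7038)–(-1.3598, -0.654808, 0.502543)  len=0.7417
  (v23,v28,v24) [++-] → (-1.3598, -1.04188, -0.611669)–(-1.3598, -0.654808, -0.502543)  len=0.4022
  (v24,v28,v29) [-++] → (-1.3598, -1.04188, -0.611669)–(-1.3598, -1.36867, -0.7038)  len=0.3395
  (v24,v29,v20) [-+-] → (-1.3598, -1.36867, -0.7038)–(-1.3598, -1.64279, -0.376414)  len=0.4270
  (v20,v29,v25) [-++] → (-1.3598, -1.64279, -0.376414)–(-1.3598, -1.95793, 0)  len=0.4909

Chained into 1 loop(s):
  loop 1: 18 segments, perimeter = 9.2576
Total perimeter = 9.258

loops=1 perimeter=9.258


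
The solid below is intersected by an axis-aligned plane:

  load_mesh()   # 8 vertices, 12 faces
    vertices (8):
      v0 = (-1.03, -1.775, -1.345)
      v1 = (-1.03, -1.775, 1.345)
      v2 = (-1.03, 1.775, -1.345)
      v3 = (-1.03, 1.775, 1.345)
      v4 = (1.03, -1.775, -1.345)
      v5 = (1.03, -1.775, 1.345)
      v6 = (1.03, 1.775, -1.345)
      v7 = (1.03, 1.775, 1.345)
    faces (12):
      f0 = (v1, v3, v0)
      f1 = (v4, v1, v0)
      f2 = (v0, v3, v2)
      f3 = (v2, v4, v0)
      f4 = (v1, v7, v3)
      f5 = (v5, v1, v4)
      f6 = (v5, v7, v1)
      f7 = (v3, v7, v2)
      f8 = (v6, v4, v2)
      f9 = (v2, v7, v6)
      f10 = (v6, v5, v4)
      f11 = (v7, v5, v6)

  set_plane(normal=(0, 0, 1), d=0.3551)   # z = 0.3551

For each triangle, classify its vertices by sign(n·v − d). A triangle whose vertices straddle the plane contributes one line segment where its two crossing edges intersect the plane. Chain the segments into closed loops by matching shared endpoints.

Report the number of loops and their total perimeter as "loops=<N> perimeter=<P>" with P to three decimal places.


loops=1 perimeter=11.220

Straddling triangles (8 of 12):
  (v1,v3,v0) [++-] → (-1.03, 0.468626, 0.3551)–(-1.03, -1.775, 0.3551)  len=2.2436
  (v4,v1,v0) [-+-] → (-0.271935, -1.775, 0.3551)–(-1.03, -1.775, 0.3551)  len=0.7581
  (v0,v3,v2) [-+-] → (-1.03, 0.468626, 0.3551)–(-1.03, 1.775, 0.3551)  len=1.3064
  (v5,v1,v4) [++-] → (-0.271935, -1.775, 0.3551)–(1.03, -1.775, 0.3551)  len=1.3019
  (v3,v7,v2) [++-] → (0.271935, 1.775, 0.3551)–(-1.03, 1.775, 0.3551)  len=1.3019
  (v2,v7,v6) [-+-] → (0.271935, 1.775, 0.3551)–(1.03, 1.775, 0.3551)  len=0.7581
  (v6,v5,v4) [-+-] → (1.03, -0.468626, 0.3551)–(1.03, -1.775, 0.3551)  len=1.3064
  (v7,v5,v6) [++-] → (1.03, -0.468626, 0.3551)–(1.03, 1.775, 0.3551)  len=2.2436

Chained into 1 loop(s):
  loop 1: 8 segments, perimeter = 11.2200
Total perimeter = 11.220


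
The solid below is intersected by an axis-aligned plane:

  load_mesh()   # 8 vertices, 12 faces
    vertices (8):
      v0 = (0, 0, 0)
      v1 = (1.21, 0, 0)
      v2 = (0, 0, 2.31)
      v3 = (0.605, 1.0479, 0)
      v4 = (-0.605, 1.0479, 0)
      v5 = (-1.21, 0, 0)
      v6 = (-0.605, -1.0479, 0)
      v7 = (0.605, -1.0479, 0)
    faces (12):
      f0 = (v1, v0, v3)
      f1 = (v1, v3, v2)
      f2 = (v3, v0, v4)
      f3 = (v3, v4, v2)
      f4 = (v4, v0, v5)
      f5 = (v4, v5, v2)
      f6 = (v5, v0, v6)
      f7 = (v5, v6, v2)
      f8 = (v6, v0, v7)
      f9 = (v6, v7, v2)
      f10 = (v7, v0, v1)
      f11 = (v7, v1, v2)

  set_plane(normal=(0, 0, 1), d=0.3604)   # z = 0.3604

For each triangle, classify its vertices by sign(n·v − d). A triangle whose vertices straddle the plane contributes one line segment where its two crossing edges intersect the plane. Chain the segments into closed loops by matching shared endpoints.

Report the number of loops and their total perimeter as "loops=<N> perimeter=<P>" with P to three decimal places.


Straddling triangles (6 of 12):
  (v1,v3,v2) [--+] → (0.51061, 0.884409, 0.3604)–(1.02122, 0, 0.3604)  len=1.0212
  (v3,v4,v2) [--+] → (-0.51061, 0.884409, 0.3604)–(0.51061, 0.884409, 0.3604)  len=1.0212
  (v4,v5,v2) [--+] → (-1.02122, 0, 0.3604)–(-0.51061, 0.884409, 0.3604)  len=1.0212
  (v5,v6,v2) [--+] → (-0.51061, -0.884409, 0.3604)–(-1.02122, 0, 0.3604)  len=1.0212
  (v6,v7,v2) [--+] → (0.51061, -0.884409, 0.3604)–(-0.51061, -0.884409, 0.3604)  len=1.0212
  (v7,v1,v2) [--+] → (1.02122, 0, 0.3604)–(0.51061, -0.884409, 0.3604)  len=1.0212

Chained into 1 loop(s):
  loop 1: 6 segments, perimeter = 6.1273
Total perimeter = 6.127

loops=1 perimeter=6.127


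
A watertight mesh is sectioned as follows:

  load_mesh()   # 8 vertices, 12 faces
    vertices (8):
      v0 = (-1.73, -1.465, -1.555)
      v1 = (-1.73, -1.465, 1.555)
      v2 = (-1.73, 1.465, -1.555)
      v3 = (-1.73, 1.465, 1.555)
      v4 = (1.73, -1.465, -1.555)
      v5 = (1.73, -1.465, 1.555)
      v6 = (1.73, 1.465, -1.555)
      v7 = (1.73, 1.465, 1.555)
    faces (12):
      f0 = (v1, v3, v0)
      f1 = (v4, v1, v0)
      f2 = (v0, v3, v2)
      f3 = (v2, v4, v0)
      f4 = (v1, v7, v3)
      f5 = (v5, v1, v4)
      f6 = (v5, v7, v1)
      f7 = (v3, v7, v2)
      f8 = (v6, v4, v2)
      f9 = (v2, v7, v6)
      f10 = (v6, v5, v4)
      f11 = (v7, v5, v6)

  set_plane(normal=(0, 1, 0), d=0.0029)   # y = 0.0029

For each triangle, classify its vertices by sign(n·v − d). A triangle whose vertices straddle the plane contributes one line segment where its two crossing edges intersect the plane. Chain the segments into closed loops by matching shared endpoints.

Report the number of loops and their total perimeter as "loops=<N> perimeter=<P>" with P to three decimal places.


Straddling triangles (8 of 12):
  (v1,v3,v0) [-+-] → (-1.73, 0.0029, 1.555)–(-1.73, 0.0029, 0.00307816)  len=1.5519
  (v0,v3,v2) [-++] → (-1.73, 0.0029, 0.00307816)–(-1.73, 0.0029, -1.555)  len=1.5581
  (v2,v4,v0) [+--] → (-0.00342457, 0.0029, -1.555)–(-1.73, 0.0029, -1.555)  len=1.7266
  (v1,v7,v3) [-++] → (0.00342457, 0.0029, 1.555)–(-1.73, 0.0029, 1.555)  len=1.7334
  (v5,v7,v1) [-+-] → (1.73, 0.0029, 1.555)–(0.00342457, 0.0029, 1.555)  len=1.7266
  (v6,v4,v2) [+-+] → (1.73, 0.0029, -1.555)–(-0.00342457, 0.0029, -1.555)  len=1.7334
  (v6,v5,v4) [+--] → (1.73, 0.0029, -0.00307816)–(1.73, 0.0029, -1.555)  len=1.5519
  (v7,v5,v6) [+-+] → (1.73, 0.0029, 1.555)–(1.73, 0.0029, -0.00307816)  len=1.5581

Chained into 1 loop(s):
  loop 1: 8 segments, perimeter = 13.1400
Total perimeter = 13.140

loops=1 perimeter=13.140


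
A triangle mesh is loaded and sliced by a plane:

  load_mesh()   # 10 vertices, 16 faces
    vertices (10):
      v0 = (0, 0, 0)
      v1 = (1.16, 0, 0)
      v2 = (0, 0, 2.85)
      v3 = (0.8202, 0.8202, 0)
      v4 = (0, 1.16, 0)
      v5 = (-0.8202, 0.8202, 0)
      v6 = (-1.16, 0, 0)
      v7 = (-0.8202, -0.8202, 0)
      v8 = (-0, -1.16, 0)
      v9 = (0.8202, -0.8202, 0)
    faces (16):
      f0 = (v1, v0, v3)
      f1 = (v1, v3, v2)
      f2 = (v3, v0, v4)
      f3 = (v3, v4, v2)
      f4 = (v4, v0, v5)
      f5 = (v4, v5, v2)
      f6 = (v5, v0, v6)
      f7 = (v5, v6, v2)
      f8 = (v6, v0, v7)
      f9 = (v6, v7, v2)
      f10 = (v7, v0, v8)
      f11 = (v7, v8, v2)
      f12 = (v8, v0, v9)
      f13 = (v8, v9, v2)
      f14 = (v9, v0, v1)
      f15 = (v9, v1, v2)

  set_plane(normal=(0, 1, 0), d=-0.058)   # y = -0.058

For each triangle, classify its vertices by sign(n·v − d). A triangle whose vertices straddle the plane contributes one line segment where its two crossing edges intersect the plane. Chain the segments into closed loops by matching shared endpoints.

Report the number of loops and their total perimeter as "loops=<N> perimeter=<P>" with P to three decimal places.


Straddling triangles (8 of 16):
  (v6,v0,v7) [++-] → (-0.058, -0.058, 0)–(-1.13597, -0.058, 0)  len=1.0780
  (v6,v7,v2) [+-+] → (-1.13597, -0.058, 0)–(-0.058, -0.058, 2.64846)  len=2.8594
  (v7,v0,v8) [-+-] → (-0.058, -0.058, 0)–(0, -0.058, 0)  len=0.0580
  (v7,v8,v2) [--+] → (0, -0.058, 2.7075)–(-0.058, -0.058, 2.64846)  len=0.0828
  (v8,v0,v9) [-+-] → (0, -0.058, 0)–(0.058, -0.058, 0)  len=0.0580
  (v8,v9,v2) [--+] → (0.058, -0.058, 2.64846)–(0, -0.058, 2.7075)  len=0.0828
  (v9,v0,v1) [-++] → (0.058, -0.058, 0)–(1.13597, -0.058, 0)  len=1.0780
  (v9,v1,v2) [-++] → (1.13597, -0.058, 0)–(0.058, -0.058, 2.64846)  len=2.8594

Chained into 1 loop(s):
  loop 1: 8 segments, perimeter = 8.1563
Total perimeter = 8.156

loops=1 perimeter=8.156


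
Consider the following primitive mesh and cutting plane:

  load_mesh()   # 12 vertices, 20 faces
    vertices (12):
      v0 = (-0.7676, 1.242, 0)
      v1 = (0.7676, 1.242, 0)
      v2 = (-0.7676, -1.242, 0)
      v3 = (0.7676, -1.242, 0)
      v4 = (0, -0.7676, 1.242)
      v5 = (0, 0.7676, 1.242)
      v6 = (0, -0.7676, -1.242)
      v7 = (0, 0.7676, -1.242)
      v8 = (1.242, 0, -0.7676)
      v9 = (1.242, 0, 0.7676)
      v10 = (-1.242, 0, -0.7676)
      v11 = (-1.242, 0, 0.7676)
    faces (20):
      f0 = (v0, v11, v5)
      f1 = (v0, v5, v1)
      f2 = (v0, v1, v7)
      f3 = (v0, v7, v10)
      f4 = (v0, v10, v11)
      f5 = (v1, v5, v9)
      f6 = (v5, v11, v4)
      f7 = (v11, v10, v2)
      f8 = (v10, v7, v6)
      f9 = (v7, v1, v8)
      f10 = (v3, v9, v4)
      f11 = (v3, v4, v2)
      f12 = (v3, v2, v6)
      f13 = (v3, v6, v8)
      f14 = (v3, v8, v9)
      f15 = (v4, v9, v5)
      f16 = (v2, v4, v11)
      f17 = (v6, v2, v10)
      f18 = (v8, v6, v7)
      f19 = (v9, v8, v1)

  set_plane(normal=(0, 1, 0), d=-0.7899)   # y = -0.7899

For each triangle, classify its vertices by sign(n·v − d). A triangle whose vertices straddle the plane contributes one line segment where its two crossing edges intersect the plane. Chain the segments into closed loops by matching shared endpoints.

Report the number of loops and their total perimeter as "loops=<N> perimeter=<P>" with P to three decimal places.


loops=1 perimeter=6.377

Straddling triangles (8 of 20):
  (v11,v10,v2) [++-] → (-0.940286, -0.7899, -0.279414)–(-0.940286, -0.7899, 0.279414)  len=0.5588
  (v3,v9,v4) [-++] → (0.940286, -0.7899, 0.279414)–(0.0360824, -0.7899, 1.18362)  len=1.2787
  (v3,v4,v2) [-+-] → (0.0360824, -0.7899, 1.18362)–(-0.0360824, -0.7899, 1.18362)  len=0.0722
  (v3,v2,v6) [--+] → (-0.0360824, -0.7899, -1.18362)–(0.0360824, -0.7899, -1.18362)  len=0.0722
  (v3,v6,v8) [-++] → (0.0360824, -0.7899, -1.18362)–(0.940286, -0.7899, -0.279414)  len=1.2787
  (v3,v8,v9) [-++] → (0.940286, -0.7899, -0.279414)–(0.940286, -0.7899, 0.279414)  len=0.5588
  (v2,v4,v11) [-++] → (-0.0360824, -0.7899, 1.18362)–(-0.940286, -0.7899, 0.279414)  len=1.2787
  (v6,v2,v10) [+-+] → (-0.0360824, -0.7899, -1.18362)–(-0.940286, -0.7899, -0.279414)  len=1.2787

Chained into 1 loop(s):
  loop 1: 8 segments, perimeter = 6.3769
Total perimeter = 6.377


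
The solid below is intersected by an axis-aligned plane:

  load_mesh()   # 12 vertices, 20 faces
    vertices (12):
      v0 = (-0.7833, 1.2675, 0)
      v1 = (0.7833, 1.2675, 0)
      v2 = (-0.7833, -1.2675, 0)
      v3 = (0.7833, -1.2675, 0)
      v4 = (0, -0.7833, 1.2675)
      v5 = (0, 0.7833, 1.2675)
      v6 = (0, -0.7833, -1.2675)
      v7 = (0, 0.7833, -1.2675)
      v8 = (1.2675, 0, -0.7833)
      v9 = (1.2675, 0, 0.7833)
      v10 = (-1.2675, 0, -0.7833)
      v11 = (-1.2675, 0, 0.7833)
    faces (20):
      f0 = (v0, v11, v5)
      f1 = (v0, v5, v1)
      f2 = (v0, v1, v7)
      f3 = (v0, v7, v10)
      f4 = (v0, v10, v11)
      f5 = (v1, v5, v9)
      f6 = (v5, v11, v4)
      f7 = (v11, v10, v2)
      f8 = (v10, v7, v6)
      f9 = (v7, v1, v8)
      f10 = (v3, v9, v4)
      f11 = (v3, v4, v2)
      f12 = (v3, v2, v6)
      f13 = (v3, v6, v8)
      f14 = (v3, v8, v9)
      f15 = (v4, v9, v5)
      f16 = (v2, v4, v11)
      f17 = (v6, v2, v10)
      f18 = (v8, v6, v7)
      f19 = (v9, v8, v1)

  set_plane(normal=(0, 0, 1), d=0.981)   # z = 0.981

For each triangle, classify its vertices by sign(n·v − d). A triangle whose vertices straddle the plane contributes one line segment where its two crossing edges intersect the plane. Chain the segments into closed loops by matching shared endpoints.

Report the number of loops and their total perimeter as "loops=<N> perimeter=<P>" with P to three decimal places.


loops=1 perimeter=5.228

Straddling triangles (8 of 20):
  (v0,v11,v5) [--+] → (-0.749977, 0.319823, 0.981)–(-0.177054, 0.892746, 0.981)  len=0.8102
  (v0,v5,v1) [-+-] → (-0.177054, 0.892746, 0.981)–(0.177054, 0.892746, 0.981)  len=0.3541
  (v1,v5,v9) [-+-] → (0.177054, 0.892746, 0.981)–(0.749977, 0.319823, 0.981)  len=0.8102
  (v5,v11,v4) [+-+] → (-0.749977, 0.319823, 0.981)–(-0.749977, -0.319823, 0.981)  len=0.6396
  (v3,v9,v4) [--+] → (0.749977, -0.319823, 0.981)–(0.177054, -0.892746, 0.981)  len=0.8102
  (v3,v4,v2) [-+-] → (0.177054, -0.892746, 0.981)–(-0.177054, -0.892746, 0.981)  len=0.3541
  (v4,v9,v5) [+-+] → (0.749977, -0.319823, 0.981)–(0.749977, 0.319823, 0.981)  len=0.6396
  (v2,v4,v11) [-+-] → (-0.177054, -0.892746, 0.981)–(-0.749977, -0.319823, 0.981)  len=0.8102

Chained into 1 loop(s):
  loop 1: 8 segments, perimeter = 5.2285
Total perimeter = 5.228


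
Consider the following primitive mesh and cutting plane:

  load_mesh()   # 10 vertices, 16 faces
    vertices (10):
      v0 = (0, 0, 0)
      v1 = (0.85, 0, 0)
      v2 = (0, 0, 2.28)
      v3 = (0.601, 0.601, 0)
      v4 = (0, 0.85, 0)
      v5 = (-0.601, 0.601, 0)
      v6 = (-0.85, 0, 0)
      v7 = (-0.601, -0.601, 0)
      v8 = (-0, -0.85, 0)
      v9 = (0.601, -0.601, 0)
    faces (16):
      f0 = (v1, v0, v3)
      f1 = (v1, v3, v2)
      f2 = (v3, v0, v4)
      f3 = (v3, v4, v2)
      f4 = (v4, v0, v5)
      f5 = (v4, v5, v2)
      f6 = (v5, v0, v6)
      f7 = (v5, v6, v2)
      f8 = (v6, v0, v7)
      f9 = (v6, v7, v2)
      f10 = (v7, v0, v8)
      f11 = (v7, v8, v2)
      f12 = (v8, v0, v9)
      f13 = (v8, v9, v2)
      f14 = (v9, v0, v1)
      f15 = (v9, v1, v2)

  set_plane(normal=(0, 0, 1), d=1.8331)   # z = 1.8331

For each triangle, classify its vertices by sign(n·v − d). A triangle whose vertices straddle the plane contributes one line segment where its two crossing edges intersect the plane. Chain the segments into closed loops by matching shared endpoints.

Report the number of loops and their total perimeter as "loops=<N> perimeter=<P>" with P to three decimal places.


loops=1 perimeter=1.020

Straddling triangles (8 of 16):
  (v1,v3,v2) [--+] → (0.117801, 0.117801, 1.8331)–(0.166607, 0, 1.8331)  len=0.1275
  (v3,v4,v2) [--+] → (0, 0.166607, 1.8331)–(0.117801, 0.117801, 1.8331)  len=0.1275
  (v4,v5,v2) [--+] → (-0.117801, 0.117801, 1.8331)–(0, 0.166607, 1.8331)  len=0.1275
  (v5,v6,v2) [--+] → (-0.166607, 0, 1.8331)–(-0.117801, 0.117801, 1.8331)  len=0.1275
  (v6,v7,v2) [--+] → (-0.117801, -0.117801, 1.8331)–(-0.166607, 0, 1.8331)  len=0.1275
  (v7,v8,v2) [--+] → (0, -0.166607, 1.8331)–(-0.117801, -0.117801, 1.8331)  len=0.1275
  (v8,v9,v2) [--+] → (0.117801, -0.117801, 1.8331)–(0, -0.166607, 1.8331)  len=0.1275
  (v9,v1,v2) [--+] → (0.166607, 0, 1.8331)–(0.117801, -0.117801, 1.8331)  len=0.1275

Chained into 1 loop(s):
  loop 1: 8 segments, perimeter = 1.0201
Total perimeter = 1.020
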